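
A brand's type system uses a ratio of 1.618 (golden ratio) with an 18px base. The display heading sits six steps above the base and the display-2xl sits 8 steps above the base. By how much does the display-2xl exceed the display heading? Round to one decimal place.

522.5px

Step 6: 18.0 × 1.618⁶ = 322.956px
Step 8: 18.0 × 1.618⁸ = 845.475px
Difference: 845.475 − 322.956 = 522.519px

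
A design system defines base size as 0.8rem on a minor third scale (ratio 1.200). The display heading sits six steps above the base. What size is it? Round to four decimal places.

A modular type scale is a geometric sequence: sizeₙ = base × rⁿ.
0.8 × 1.200⁶ = 0.8 × 2.98598 ≈ 2.3888

2.3888rem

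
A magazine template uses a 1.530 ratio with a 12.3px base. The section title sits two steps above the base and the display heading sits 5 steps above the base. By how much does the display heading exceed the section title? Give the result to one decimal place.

Step 2: 12.3 × 1.530² = 28.793px
Step 5: 12.3 × 1.530⁵ = 103.125px
Difference: 103.125 − 28.793 = 74.332px

74.3px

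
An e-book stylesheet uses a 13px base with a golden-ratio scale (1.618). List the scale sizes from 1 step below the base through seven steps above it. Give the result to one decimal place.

8.0px, 13.0px, 21.0px, 34.0px, 55.1px, 89.1px, 144.2px, 233.2px, 377.4px

Step -1: 13.0 ÷ 1.618 = 8.0
Step 0: 13px
Step 1: 13.0 × 1.618 = 21.0
Step 2: 13.0 × 1.618² = 34.0
Step 3: 13.0 × 1.618³ = 55.1
Step 4: 13.0 × 1.618⁴ = 89.1
Step 5: 13.0 × 1.618⁵ = 144.2
Step 6: 13.0 × 1.618⁶ = 233.2
Step 7: 13.0 × 1.618⁷ = 377.4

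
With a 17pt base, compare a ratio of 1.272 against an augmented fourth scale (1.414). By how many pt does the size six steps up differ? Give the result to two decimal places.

At 1.272: 17.0 × 1.272⁶ = 72.0065pt
Augmented fourth: 17.0 × 1.414⁶ = 135.8768pt
Difference: 135.8768 − 72.0065 = 63.8703pt

63.87pt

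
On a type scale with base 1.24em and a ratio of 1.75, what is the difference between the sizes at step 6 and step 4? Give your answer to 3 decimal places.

23.987em

Step 4: 1.24 × 1.75⁴ = 11.62984em
Step 6: 1.24 × 1.75⁶ = 35.61640em
Difference: 35.61640 − 11.62984 = 23.98656em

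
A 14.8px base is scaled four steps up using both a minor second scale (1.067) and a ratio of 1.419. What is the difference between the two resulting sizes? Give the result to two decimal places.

Minor second: 14.8 × 1.067⁴ = 19.1831px
At 1.419: 14.8 × 1.419⁴ = 60.0055px
Difference: 60.0055 − 19.1831 = 40.8224px

40.82px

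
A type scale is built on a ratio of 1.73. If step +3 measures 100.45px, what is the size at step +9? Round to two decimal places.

2692.94px

100.45 × 1.73⁶ = 100.45 × 26.80875 ≈ 2692.939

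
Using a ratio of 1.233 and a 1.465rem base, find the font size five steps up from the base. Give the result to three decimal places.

1.465 × 1.233⁵ = 1.465 × 2.84981 ≈ 4.175

4.175rem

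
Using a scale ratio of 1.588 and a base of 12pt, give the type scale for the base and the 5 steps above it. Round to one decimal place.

12.0pt, 19.1pt, 30.3pt, 48.1pt, 76.3pt, 121.2pt

Step 0: 12pt
Step 1: 12.0 × 1.588 = 19.1
Step 2: 12.0 × 1.588² = 30.3
Step 3: 12.0 × 1.588³ = 48.1
Step 4: 12.0 × 1.588⁴ = 76.3
Step 5: 12.0 × 1.588⁵ = 121.2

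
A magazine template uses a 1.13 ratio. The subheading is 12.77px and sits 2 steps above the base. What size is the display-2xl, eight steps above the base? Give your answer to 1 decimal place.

Moving from step +2 to step +8 is 6 steps up, so multiply by r⁶.
12.77 × 1.13⁶ = 12.77 × 2.08195 ≈ 26.587

26.6px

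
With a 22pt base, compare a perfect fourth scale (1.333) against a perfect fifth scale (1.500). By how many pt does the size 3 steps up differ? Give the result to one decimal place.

22.1pt

Perfect fourth: 22.0 × 1.333³ = 52.109pt
Perfect fifth: 22.0 × 1.500³ = 74.250pt
Difference: 74.250 − 52.109 = 22.141pt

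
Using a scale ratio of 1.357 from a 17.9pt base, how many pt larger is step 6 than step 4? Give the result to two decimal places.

51.07pt

Step 4: 17.9 × 1.357⁴ = 60.6977pt
Step 6: 17.9 × 1.357⁶ = 111.7718pt
Difference: 111.7718 − 60.6977 = 51.0741pt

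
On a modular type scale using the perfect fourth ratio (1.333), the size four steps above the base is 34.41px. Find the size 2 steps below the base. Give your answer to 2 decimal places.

Moving from step +4 to step -2 is 6 steps down, so divide by r⁶.
34.41 ÷ 1.333⁶ = 34.41 ÷ 5.61023 ≈ 6.133

6.13px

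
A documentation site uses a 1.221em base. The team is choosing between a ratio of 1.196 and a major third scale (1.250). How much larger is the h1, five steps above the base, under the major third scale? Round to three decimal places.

At 1.196: 1.221 × 1.196⁵ = 2.98794em
Major third: 1.221 × 1.250⁵ = 3.72620em
Difference: 3.72620 − 2.98794 = 0.73826em

0.738em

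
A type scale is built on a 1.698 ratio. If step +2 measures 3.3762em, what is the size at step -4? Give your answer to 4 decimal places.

3.3762 ÷ 1.698⁶ = 3.3762 ÷ 23.96769 ≈ 0.1409

0.1409em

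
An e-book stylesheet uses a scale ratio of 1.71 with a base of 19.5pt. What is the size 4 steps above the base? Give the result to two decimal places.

Every step multiplies by the scale ratio.
19.5 × 1.71⁴ = 19.5 × 8.55036 ≈ 166.73

166.73pt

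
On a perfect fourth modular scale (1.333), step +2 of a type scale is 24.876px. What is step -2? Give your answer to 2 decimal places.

7.88px

24.876 ÷ 1.333⁴ = 24.876 ÷ 3.15733 ≈ 7.879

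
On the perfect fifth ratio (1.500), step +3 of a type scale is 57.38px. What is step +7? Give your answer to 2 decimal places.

Moving from step +3 to step +7 is 4 steps up, so multiply by r⁴.
57.38 × 1.500⁴ = 57.38 × 5.06250 ≈ 290.486

290.49px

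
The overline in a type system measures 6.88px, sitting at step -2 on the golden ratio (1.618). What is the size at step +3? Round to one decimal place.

Moving from step -2 to step +3 is 5 steps up, so multiply by r⁵.
6.88 × 1.618⁵ = 6.88 × 11.08901 ≈ 76.292

76.3px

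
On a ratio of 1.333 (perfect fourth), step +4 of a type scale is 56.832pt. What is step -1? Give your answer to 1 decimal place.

56.832 ÷ 1.333⁵ = 56.832 ÷ 4.20873 ≈ 13.503

13.5pt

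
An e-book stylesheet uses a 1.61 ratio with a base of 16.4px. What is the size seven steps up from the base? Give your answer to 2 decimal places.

459.86px

16.4 × 1.61⁷ = 16.4 × 28.04020 ≈ 459.86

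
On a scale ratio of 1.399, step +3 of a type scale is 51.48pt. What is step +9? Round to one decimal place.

The gap is 9 − (3) = 6 steps, so the factor is 1.399^6.
51.48 × 1.399⁶ = 51.48 × 7.49732 ≈ 385.962

386.0pt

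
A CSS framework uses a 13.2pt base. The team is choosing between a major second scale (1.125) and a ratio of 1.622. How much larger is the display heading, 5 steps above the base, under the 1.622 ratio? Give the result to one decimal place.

Major second: 13.2 × 1.125⁵ = 23.787pt
At 1.622: 13.2 × 1.622⁵ = 148.193pt
Difference: 148.193 − 23.787 = 124.406pt

124.4pt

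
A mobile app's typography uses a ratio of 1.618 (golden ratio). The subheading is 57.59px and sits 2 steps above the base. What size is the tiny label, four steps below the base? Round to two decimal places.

3.21px

The gap is -4 − (2) = -6 steps, so the factor is 1.618^-6.
57.59 ÷ 1.618⁶ = 57.59 ÷ 17.94201 ≈ 3.210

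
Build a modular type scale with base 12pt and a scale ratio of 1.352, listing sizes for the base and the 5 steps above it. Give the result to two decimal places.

Step 0: 12pt
Step 1: 12.0 × 1.352 = 16.22
Step 2: 12.0 × 1.352² = 21.93
Step 3: 12.0 × 1.352³ = 29.66
Step 4: 12.0 × 1.352⁴ = 40.09
Step 5: 12.0 × 1.352⁵ = 54.21

12.00pt, 16.22pt, 21.93pt, 29.66pt, 40.09pt, 54.21pt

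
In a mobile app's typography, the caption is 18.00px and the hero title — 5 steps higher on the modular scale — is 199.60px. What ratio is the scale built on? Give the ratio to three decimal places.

1.618

The ratio satisfies 18.00 × r⁵ = 199.60, so r = (199.60 / 18.00)^(1/5).
r = 11.0889^(1/5) ≈ 1.6180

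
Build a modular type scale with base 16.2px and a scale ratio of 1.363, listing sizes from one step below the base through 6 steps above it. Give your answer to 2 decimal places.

Step -1: 16.2 ÷ 1.363 = 11.89
Step 0: 16.2px
Step 1: 16.2 × 1.363 = 22.08
Step 2: 16.2 × 1.363² = 30.10
Step 3: 16.2 × 1.363³ = 41.02
Step 4: 16.2 × 1.363⁴ = 55.91
Step 5: 16.2 × 1.363⁵ = 76.21
Step 6: 16.2 × 1.363⁶ = 103.87

11.89px, 16.20px, 22.08px, 30.10px, 41.02px, 55.91px, 76.21px, 103.87px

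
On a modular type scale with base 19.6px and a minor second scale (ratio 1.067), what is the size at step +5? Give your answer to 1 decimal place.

19.6 × 1.067⁵ = 19.6 × 1.38300 ≈ 27.11

27.1px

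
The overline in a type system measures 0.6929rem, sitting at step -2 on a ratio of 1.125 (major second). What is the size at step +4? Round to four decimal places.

1.4047rem

0.6929 × 1.125⁶ = 0.6929 × 2.02729 ≈ 1.4047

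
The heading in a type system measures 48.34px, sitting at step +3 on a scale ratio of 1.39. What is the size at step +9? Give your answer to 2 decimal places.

The gap is 9 − (3) = 6 steps, so the factor is 1.39^6.
48.34 × 1.39⁶ = 48.34 × 7.21255 ≈ 348.655

348.65px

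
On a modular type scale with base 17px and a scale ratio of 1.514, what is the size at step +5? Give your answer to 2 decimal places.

17.0 × 1.514⁵ = 17.0 × 7.95480 ≈ 135.23

135.23px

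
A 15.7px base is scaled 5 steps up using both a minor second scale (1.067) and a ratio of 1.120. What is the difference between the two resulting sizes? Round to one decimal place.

Minor second: 15.7 × 1.067⁵ = 21.713px
At 1.120: 15.7 × 1.120⁵ = 27.669px
Difference: 27.669 − 21.713 = 5.956px

6.0px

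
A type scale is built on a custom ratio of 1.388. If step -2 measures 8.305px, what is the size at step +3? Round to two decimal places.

42.78px

The gap is 3 − (-2) = 5 steps, so the factor is 1.388^5.
8.305 × 1.388⁵ = 8.305 × 5.15166 ≈ 42.785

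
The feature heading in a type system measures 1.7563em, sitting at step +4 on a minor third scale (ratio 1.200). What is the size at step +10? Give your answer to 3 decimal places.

5.244em

1.7563 × 1.200⁶ = 1.7563 × 2.98598 ≈ 5.244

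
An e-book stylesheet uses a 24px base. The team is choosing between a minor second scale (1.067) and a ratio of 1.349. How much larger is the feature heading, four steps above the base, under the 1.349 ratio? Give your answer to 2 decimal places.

Minor second: 24.0 × 1.067⁴ = 31.1078px
At 1.349: 24.0 × 1.349⁴ = 79.4802px
Difference: 79.4802 − 31.1078 = 48.3724px

48.37px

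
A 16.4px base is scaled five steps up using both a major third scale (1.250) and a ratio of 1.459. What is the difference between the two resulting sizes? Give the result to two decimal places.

Major third: 16.4 × 1.250⁵ = 50.0488px
At 1.459: 16.4 × 1.459⁵ = 108.4227px
Difference: 108.4227 − 50.0488 = 58.3739px

58.37px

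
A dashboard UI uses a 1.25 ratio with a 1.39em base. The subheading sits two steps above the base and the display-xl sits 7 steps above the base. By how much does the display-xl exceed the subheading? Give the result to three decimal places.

Step 2: 1.39 × 1.25² = 2.17188em
Step 7: 1.39 × 1.25⁷ = 6.62804em
Difference: 6.62804 − 2.17188 = 4.45616em

4.456em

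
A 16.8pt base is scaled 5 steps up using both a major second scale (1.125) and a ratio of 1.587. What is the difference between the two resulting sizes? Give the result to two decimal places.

Major second: 16.8 × 1.125⁵ = 30.2741pt
At 1.587: 16.8 × 1.587⁵ = 169.1196pt
Difference: 169.1196 − 30.2741 = 138.8455pt

138.85pt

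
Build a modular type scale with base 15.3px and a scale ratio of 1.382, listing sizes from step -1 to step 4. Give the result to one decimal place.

11.1px, 15.3px, 21.1px, 29.2px, 40.4px, 55.8px

Step -1: 15.3 ÷ 1.382 = 11.1
Step 0: 15.3px
Step 1: 15.3 × 1.382 = 21.1
Step 2: 15.3 × 1.382² = 29.2
Step 3: 15.3 × 1.382³ = 40.4
Step 4: 15.3 × 1.382⁴ = 55.8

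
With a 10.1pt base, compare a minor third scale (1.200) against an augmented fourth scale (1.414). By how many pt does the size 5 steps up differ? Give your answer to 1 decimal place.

32.0pt

Minor third: 10.1 × 1.200⁵ = 25.132pt
Augmented fourth: 10.1 × 1.414⁵ = 57.091pt
Difference: 57.091 − 25.132 = 31.959pt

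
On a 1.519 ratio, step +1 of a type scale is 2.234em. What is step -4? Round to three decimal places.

Moving from step +1 to step -4 is 5 steps down, so divide by r⁵.
2.234 ÷ 1.519⁵ = 2.234 ÷ 8.08703 ≈ 0.276

0.276em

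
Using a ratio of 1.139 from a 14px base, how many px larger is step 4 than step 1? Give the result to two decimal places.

Step 1: 14.0 × 1.139 = 15.9460px
Step 4: 14.0 × 1.139⁴ = 23.5626px
Difference: 23.5626 − 15.9460 = 7.6166px

7.62px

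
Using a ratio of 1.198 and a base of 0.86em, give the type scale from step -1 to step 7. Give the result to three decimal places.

Step -1: 0.86 ÷ 1.198 = 0.718
Step 0: 0.86em
Step 1: 0.86 × 1.198 = 1.030
Step 2: 0.86 × 1.198² = 1.234
Step 3: 0.86 × 1.198³ = 1.479
Step 4: 0.86 × 1.198⁴ = 1.771
Step 5: 0.86 × 1.198⁵ = 2.122
Step 6: 0.86 × 1.198⁶ = 2.542
Step 7: 0.86 × 1.198⁷ = 3.046

0.718em, 0.860em, 1.030em, 1.234em, 1.479em, 1.771em, 2.122em, 2.542em, 3.046em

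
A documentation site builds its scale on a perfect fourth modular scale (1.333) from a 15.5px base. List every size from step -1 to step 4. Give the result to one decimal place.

11.6px, 15.5px, 20.7px, 27.5px, 36.7px, 48.9px

Step -1: 15.5 ÷ 1.333 = 11.6
Step 0: 15.5px
Step 1: 15.5 × 1.333 = 20.7
Step 2: 15.5 × 1.333² = 27.5
Step 3: 15.5 × 1.333³ = 36.7
Step 4: 15.5 × 1.333⁴ = 48.9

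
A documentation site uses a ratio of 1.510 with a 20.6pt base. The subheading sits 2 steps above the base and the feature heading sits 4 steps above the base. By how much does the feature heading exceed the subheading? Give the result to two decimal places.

Step 2: 20.6 × 1.510² = 46.9701pt
Step 4: 20.6 × 1.510⁴ = 107.0964pt
Difference: 107.0964 − 46.9701 = 60.1263pt

60.13pt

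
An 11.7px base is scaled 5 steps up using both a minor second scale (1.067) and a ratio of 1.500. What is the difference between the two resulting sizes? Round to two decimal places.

72.67px

Minor second: 11.7 × 1.067⁵ = 16.1811px
At 1.500: 11.7 × 1.500⁵ = 88.8469px
Difference: 88.8469 − 16.1811 = 72.6658px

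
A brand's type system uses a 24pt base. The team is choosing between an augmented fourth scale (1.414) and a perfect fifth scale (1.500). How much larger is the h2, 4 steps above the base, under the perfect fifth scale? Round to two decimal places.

Augmented fourth: 24.0 × 1.414⁴ = 95.9420pt
Perfect fifth: 24.0 × 1.500⁴ = 121.5000pt
Difference: 121.5000 − 95.9420 = 25.5580pt

25.56pt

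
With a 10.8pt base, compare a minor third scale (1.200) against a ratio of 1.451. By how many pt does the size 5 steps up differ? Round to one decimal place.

Minor third: 10.8 × 1.200⁵ = 26.874pt
At 1.451: 10.8 × 1.451⁵ = 69.464pt
Difference: 69.464 − 26.874 = 42.590pt

42.6pt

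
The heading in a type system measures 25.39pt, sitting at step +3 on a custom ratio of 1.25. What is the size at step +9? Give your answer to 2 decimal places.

96.86pt

25.39 × 1.25⁶ = 25.39 × 3.81470 ≈ 96.855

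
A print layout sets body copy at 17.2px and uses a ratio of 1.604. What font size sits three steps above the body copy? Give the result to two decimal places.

70.98px

17.2 × 1.604³ = 17.2 × 4.12680 ≈ 70.98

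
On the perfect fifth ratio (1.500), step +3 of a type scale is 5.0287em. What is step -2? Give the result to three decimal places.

0.662em

5.0287 ÷ 1.500⁵ = 5.0287 ÷ 7.59375 ≈ 0.662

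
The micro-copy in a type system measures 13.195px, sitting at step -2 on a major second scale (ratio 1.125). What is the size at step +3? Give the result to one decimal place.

13.195 × 1.125⁵ = 13.195 × 1.80203 ≈ 23.778

23.8px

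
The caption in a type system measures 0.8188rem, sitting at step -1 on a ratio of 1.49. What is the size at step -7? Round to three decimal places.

Moving from step -1 to step -7 is 6 steps down, so divide by r⁶.
0.8188 ÷ 1.49⁶ = 0.8188 ÷ 10.94253 ≈ 0.075

0.075rem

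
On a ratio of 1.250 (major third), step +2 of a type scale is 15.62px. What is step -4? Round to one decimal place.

15.62 ÷ 1.250⁶ = 15.62 ÷ 3.81470 ≈ 4.095

4.1px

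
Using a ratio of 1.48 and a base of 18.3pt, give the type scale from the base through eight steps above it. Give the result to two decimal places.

18.30pt, 27.08pt, 40.08pt, 59.32pt, 87.80pt, 129.95pt, 192.32pt, 284.63pt, 421.25pt

Step 0: 18.3pt
Step 1: 18.3 × 1.48 = 27.08
Step 2: 18.3 × 1.48² = 40.08
Step 3: 18.3 × 1.48³ = 59.32
Step 4: 18.3 × 1.48⁴ = 87.80
Step 5: 18.3 × 1.48⁵ = 129.95
Step 6: 18.3 × 1.48⁶ = 192.32
Step 7: 18.3 × 1.48⁷ = 284.63
Step 8: 18.3 × 1.48⁸ = 421.25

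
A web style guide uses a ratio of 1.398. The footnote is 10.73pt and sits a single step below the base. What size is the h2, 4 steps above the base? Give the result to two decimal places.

10.73 × 1.398⁵ = 10.73 × 5.33993 ≈ 57.297

57.30pt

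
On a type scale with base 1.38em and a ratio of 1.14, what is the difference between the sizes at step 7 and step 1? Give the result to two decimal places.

Step 1: 1.38 × 1.14 = 1.5732em
Step 7: 1.38 × 1.14⁷ = 3.4531em
Difference: 3.4531 − 1.5732 = 1.8799em

1.88em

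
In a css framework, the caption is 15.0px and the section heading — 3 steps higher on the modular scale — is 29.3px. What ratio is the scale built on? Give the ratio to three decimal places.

The ratio satisfies 15.0 × r³ = 29.3, so r = (29.3 / 15.0)^(1/3).
r = 1.9533^(1/3) ≈ 1.2500

1.250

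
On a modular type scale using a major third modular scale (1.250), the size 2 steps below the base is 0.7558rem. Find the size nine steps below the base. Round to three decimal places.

The gap is -9 − (-2) = -7 steps, so the factor is 1.250^-7.
0.7558 ÷ 1.250⁷ = 0.7558 ÷ 4.76837 ≈ 0.159

0.159rem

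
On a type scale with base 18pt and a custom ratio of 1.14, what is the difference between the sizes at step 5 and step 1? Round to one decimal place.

14.1pt

Step 1: 18.0 × 1.14 = 20.520pt
Step 5: 18.0 × 1.14⁵ = 34.657pt
Difference: 34.657 − 20.520 = 14.137pt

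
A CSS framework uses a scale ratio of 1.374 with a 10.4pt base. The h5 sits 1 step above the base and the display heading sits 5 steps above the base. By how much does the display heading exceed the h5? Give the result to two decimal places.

Step 1: 10.4 × 1.374 = 14.2896pt
Step 5: 10.4 × 1.374⁵ = 50.9292pt
Difference: 50.9292 − 14.2896 = 36.6396pt

36.64pt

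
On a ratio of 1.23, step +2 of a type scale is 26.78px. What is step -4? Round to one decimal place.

26.78 ÷ 1.23⁶ = 26.78 ÷ 3.46283 ≈ 7.734

7.7px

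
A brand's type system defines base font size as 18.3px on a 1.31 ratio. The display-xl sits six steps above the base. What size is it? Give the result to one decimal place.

92.5px

Every step multiplies by the scale ratio.
18.3 × 1.31⁶ = 18.3 × 5.05391 ≈ 92.49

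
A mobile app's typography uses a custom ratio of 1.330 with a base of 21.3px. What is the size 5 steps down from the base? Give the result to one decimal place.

A modular type scale is a geometric sequence: sizeₙ = base × rⁿ.
21.3 ÷ 1.330⁵ = 21.3 ÷ 4.16158 ≈ 5.12

5.1px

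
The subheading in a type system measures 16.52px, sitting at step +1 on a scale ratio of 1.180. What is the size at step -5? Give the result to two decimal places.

16.52 ÷ 1.180⁶ = 16.52 ÷ 2.69955 ≈ 6.120

6.12px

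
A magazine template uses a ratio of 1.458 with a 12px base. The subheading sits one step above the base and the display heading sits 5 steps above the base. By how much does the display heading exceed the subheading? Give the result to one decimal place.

61.6px

Step 1: 12.0 × 1.458 = 17.496px
Step 5: 12.0 × 1.458⁵ = 79.062px
Difference: 79.062 − 17.496 = 61.566px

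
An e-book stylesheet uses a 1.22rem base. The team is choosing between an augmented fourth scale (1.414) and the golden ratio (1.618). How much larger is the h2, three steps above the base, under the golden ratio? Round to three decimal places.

1.719rem

Augmented fourth: 1.22 × 1.414³ = 3.44912rem
Golden ratio: 1.22 × 1.618³ = 5.16768rem
Difference: 5.16768 − 3.44912 = 1.71856rem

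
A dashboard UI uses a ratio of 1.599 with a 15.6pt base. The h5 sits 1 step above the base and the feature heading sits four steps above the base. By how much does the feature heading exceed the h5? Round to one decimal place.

Step 1: 15.6 × 1.599 = 24.944pt
Step 4: 15.6 × 1.599⁴ = 101.981pt
Difference: 101.981 − 24.944 = 77.037pt

77.0pt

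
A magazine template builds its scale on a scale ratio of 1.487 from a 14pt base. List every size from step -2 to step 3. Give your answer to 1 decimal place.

Step -2: 14.0 ÷ 1.487² = 6.3
Step -1: 14.0 ÷ 1.487 = 9.4
Step 0: 14pt
Step 1: 14.0 × 1.487 = 20.8
Step 2: 14.0 × 1.487² = 31.0
Step 3: 14.0 × 1.487³ = 46.0

6.3pt, 9.4pt, 14.0pt, 20.8pt, 31.0pt, 46.0pt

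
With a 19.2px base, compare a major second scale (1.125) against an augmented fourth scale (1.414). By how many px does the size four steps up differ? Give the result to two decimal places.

Major second: 19.2 × 1.125⁴ = 30.7547px
Augmented fourth: 19.2 × 1.414⁴ = 76.7536px
Difference: 76.7536 − 30.7547 = 45.9989px

46.00px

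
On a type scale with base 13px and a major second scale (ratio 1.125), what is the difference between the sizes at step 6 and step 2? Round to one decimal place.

9.9px

Step 2: 13.0 × 1.125² = 16.453px
Step 6: 13.0 × 1.125⁶ = 26.355px
Difference: 26.355 − 16.453 = 9.902px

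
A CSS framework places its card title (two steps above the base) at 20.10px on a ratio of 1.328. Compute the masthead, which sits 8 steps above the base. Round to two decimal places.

The gap is 8 − (2) = 6 steps, so the factor is 1.328^6.
20.10 × 1.328⁶ = 20.10 × 5.48515 ≈ 110.252

110.25px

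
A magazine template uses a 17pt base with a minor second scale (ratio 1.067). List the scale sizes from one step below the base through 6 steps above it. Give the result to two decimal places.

15.93pt, 17.00pt, 18.14pt, 19.35pt, 20.65pt, 22.03pt, 23.51pt, 25.09pt

Step -1: 17.0 ÷ 1.067 = 15.93
Step 0: 17pt
Step 1: 17.0 × 1.067 = 18.14
Step 2: 17.0 × 1.067² = 19.35
Step 3: 17.0 × 1.067³ = 20.65
Step 4: 17.0 × 1.067⁴ = 22.03
Step 5: 17.0 × 1.067⁵ = 23.51
Step 6: 17.0 × 1.067⁶ = 25.09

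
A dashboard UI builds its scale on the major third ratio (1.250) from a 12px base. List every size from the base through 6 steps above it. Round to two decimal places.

12.00px, 15.00px, 18.75px, 23.44px, 29.30px, 36.62px, 45.78px

Step 0: 12px
Step 1: 12.0 × 1.250 = 15.00
Step 2: 12.0 × 1.250² = 18.75
Step 3: 12.0 × 1.250³ = 23.44
Step 4: 12.0 × 1.250⁴ = 29.30
Step 5: 12.0 × 1.250⁵ = 36.62
Step 6: 12.0 × 1.250⁶ = 45.78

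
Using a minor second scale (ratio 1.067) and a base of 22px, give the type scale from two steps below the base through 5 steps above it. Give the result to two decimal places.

Step -2: 22.0 ÷ 1.067² = 19.32
Step -1: 22.0 ÷ 1.067 = 20.62
Step 0: 22px
Step 1: 22.0 × 1.067 = 23.47
Step 2: 22.0 × 1.067² = 25.05
Step 3: 22.0 × 1.067³ = 26.72
Step 4: 22.0 × 1.067⁴ = 28.52
Step 5: 22.0 × 1.067⁵ = 30.43

19.32px, 20.62px, 22.00px, 23.47px, 25.05px, 26.72px, 28.52px, 30.43px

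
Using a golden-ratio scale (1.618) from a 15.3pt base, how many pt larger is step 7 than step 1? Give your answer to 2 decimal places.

419.41pt

Step 1: 15.3 × 1.618 = 24.7554pt
Step 7: 15.3 × 1.618⁷ = 444.1616pt
Difference: 444.1616 − 24.7554 = 419.4062pt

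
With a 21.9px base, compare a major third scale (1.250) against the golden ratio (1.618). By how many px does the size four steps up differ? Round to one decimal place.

96.6px

Major third: 21.9 × 1.250⁴ = 53.467px
Golden ratio: 21.9 × 1.618⁴ = 150.092px
Difference: 150.092 − 53.467 = 96.625px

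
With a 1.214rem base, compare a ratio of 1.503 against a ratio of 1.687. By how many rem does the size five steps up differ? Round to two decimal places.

7.28rem

At 1.503: 1.214 × 1.503⁵ = 9.3114rem
At 1.687: 1.214 × 1.687⁵ = 16.5880rem
Difference: 16.5880 − 9.3114 = 7.2766rem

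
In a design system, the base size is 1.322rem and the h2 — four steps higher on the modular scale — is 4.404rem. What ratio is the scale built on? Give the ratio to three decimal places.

The ratio satisfies 1.322 × r⁴ = 4.404, so r = (4.404 / 1.322)^(1/4).
r = 3.3313^(1/4) ≈ 1.3510

1.351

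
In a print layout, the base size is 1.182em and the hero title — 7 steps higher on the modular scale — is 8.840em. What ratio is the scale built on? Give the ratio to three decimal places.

r⁷ = 8.840 / 1.182, so r = (8.840/1.182)^(1/7).
r = 7.4788^(1/7) ≈ 1.3330

1.333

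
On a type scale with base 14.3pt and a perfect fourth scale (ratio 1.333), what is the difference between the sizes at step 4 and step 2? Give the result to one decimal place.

19.7pt

Step 2: 14.3 × 1.333² = 25.410pt
Step 4: 14.3 × 1.333⁴ = 45.150pt
Difference: 45.150 − 25.410 = 19.740pt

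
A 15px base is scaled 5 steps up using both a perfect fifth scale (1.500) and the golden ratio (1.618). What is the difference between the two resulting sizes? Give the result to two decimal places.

Perfect fifth: 15.0 × 1.500⁵ = 113.9062px
Golden ratio: 15.0 × 1.618⁵ = 166.3351px
Difference: 166.3351 − 113.9062 = 52.4289px

52.43px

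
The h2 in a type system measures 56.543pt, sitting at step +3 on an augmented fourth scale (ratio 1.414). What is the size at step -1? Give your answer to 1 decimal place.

14.1pt

The gap is -1 − (3) = -4 steps, so the factor is 1.414^-4.
56.543 ÷ 1.414⁴ = 56.543 ÷ 3.99758 ≈ 14.144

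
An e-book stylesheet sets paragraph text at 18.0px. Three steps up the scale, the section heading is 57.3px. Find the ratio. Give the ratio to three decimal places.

The ratio satisfies 18.0 × r³ = 57.3, so r = (57.3 / 18.0)^(1/3).
r = 3.1833^(1/3) ≈ 1.4710

1.471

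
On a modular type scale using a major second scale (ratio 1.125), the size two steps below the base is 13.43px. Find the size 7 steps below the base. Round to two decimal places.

7.45px

13.43 ÷ 1.125⁵ = 13.43 ÷ 1.80203 ≈ 7.453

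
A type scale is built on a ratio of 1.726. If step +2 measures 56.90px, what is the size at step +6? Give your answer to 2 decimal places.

Moving from step +2 to step +6 is 4 steps up, so multiply by r⁴.
56.90 × 1.726⁴ = 56.90 × 8.87489 ≈ 504.981

504.98px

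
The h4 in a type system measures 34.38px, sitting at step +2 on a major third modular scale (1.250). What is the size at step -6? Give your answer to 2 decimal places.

34.38 ÷ 1.250⁸ = 34.38 ÷ 5.96046 ≈ 5.768

5.77px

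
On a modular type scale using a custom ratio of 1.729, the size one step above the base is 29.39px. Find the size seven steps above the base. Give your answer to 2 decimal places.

Moving from step +1 to step +7 is 6 steps up, so multiply by r⁶.
29.39 × 1.729⁶ = 29.39 × 26.71591 ≈ 785.181

785.18px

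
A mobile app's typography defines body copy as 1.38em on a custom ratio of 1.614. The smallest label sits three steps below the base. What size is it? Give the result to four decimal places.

0.3282em

Each step on a modular scale multiplies by the ratio, so the size n steps from the base is base × ratioⁿ.
1.38 ÷ 1.614³ = 1.38 ÷ 4.20446 ≈ 0.3282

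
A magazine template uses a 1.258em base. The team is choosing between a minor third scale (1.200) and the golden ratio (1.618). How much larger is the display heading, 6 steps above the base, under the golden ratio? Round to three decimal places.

18.815em

Minor third: 1.258 × 1.200⁶ = 3.75637em
Golden ratio: 1.258 × 1.618⁶ = 22.57105em
Difference: 22.57105 − 3.75637 = 18.81468em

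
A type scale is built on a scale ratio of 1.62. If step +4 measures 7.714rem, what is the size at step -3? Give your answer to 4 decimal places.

7.714 ÷ 1.62⁷ = 7.714 ÷ 29.28229 ≈ 0.2634

0.2634rem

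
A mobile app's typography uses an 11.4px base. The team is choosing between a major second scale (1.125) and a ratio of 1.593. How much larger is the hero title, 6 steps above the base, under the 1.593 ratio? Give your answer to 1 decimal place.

163.2px

Major second: 11.4 × 1.125⁶ = 23.111px
At 1.593: 11.4 × 1.593⁶ = 186.294px
Difference: 186.294 − 23.111 = 163.183px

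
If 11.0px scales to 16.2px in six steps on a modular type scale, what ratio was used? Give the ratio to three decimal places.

1.067

The ratio satisfies 11.0 × r⁶ = 16.2, so r = (16.2 / 11.0)^(1/6).
r = 1.4727^(1/6) ≈ 1.0666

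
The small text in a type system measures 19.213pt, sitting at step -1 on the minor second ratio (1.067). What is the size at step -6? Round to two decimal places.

13.89pt

19.213 ÷ 1.067⁵ = 19.213 ÷ 1.38300 ≈ 13.892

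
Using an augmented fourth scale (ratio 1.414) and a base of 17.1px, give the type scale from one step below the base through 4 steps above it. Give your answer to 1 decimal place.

12.1px, 17.1px, 24.2px, 34.2px, 48.3px, 68.4px

Step -1: 17.1 ÷ 1.414 = 12.1
Step 0: 17.1px
Step 1: 17.1 × 1.414 = 24.2
Step 2: 17.1 × 1.414² = 34.2
Step 3: 17.1 × 1.414³ = 48.3
Step 4: 17.1 × 1.414⁴ = 68.4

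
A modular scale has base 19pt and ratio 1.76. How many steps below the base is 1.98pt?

4

1.76ⁿ = 19 / 1.98 = 9.5960
n = ln(9.5960) / ln(1.76) = 2.2613 / 0.5653 ≈ 4.00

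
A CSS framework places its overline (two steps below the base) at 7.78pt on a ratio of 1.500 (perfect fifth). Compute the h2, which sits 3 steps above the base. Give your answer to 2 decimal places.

7.78 × 1.500⁵ = 7.78 × 7.59375 ≈ 59.079

59.08pt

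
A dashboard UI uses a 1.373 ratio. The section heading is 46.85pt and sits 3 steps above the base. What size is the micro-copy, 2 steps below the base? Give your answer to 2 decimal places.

Moving from step +3 to step -2 is 5 steps down, so divide by r⁵.
46.85 ÷ 1.373⁵ = 46.85 ÷ 4.87925 ≈ 9.602

9.60pt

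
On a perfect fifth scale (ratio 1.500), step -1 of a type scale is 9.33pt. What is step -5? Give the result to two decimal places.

9.33 ÷ 1.500⁴ = 9.33 ÷ 5.06250 ≈ 1.843

1.84pt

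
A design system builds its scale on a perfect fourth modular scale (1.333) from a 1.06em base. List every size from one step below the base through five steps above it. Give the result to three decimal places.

0.795em, 1.060em, 1.413em, 1.884em, 2.511em, 3.347em, 4.461em

Step -1: 1.06 ÷ 1.333 = 0.795
Step 0: 1.06em
Step 1: 1.06 × 1.333 = 1.413
Step 2: 1.06 × 1.333² = 1.884
Step 3: 1.06 × 1.333³ = 2.511
Step 4: 1.06 × 1.333⁴ = 3.347
Step 5: 1.06 × 1.333⁵ = 4.461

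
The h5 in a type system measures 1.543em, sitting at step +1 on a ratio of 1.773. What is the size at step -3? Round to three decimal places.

0.156em

1.543 ÷ 1.773⁴ = 1.543 ÷ 9.88177 ≈ 0.156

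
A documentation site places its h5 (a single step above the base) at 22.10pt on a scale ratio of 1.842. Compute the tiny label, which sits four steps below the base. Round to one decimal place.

1.0pt

22.10 ÷ 1.842⁵ = 22.10 ÷ 21.20548 ≈ 1.042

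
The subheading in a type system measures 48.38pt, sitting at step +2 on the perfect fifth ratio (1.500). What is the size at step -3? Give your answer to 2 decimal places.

48.38 ÷ 1.500⁵ = 48.38 ÷ 7.59375 ≈ 6.371

6.37pt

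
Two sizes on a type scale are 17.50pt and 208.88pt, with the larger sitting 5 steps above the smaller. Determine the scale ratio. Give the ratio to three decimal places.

1.642

The ratio satisfies 17.50 × r⁵ = 208.88, so r = (208.88 / 17.50)^(1/5).
r = 11.9360^(1/5) ≈ 1.6420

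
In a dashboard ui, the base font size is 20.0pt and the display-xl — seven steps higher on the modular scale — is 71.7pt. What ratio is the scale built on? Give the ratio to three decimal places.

The ratio satisfies 20.0 × r⁷ = 71.7, so r = (71.7 / 20.0)^(1/7).
r = 3.5850^(1/7) ≈ 1.2001

1.200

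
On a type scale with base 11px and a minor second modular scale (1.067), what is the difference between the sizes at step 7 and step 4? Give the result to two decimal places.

3.06px

Step 4: 11.0 × 1.067⁴ = 14.2577px
Step 7: 11.0 × 1.067⁷ = 17.3198px
Difference: 17.3198 − 14.2577 = 3.0621px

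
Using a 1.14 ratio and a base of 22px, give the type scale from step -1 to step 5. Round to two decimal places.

19.30px, 22.00px, 25.08px, 28.59px, 32.59px, 37.16px, 42.36px

Step -1: 22.0 ÷ 1.14 = 19.30
Step 0: 22px
Step 1: 22.0 × 1.14 = 25.08
Step 2: 22.0 × 1.14² = 28.59
Step 3: 22.0 × 1.14³ = 32.59
Step 4: 22.0 × 1.14⁴ = 37.16
Step 5: 22.0 × 1.14⁵ = 42.36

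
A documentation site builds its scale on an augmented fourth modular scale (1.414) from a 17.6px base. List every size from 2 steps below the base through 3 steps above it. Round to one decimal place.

8.8px, 12.4px, 17.6px, 24.9px, 35.2px, 49.8px

Step -2: 17.6 ÷ 1.414² = 8.8
Step -1: 17.6 ÷ 1.414 = 12.4
Step 0: 17.6px
Step 1: 17.6 × 1.414 = 24.9
Step 2: 17.6 × 1.414² = 35.2
Step 3: 17.6 × 1.414³ = 49.8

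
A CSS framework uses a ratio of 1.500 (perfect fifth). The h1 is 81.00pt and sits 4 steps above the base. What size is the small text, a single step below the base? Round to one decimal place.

Moving from step +4 to step -1 is 5 steps down, so divide by r⁵.
81.00 ÷ 1.500⁵ = 81.00 ÷ 7.59375 ≈ 10.667

10.7pt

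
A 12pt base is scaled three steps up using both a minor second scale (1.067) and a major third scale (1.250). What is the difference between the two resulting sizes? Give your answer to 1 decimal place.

8.9pt

Minor second: 12.0 × 1.067³ = 14.577pt
Major third: 12.0 × 1.250³ = 23.438pt
Difference: 23.438 − 14.577 = 8.861pt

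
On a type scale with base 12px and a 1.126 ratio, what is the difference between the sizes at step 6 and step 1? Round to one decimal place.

Step 1: 12.0 × 1.126 = 13.512px
Step 6: 12.0 × 1.126⁶ = 24.457px
Difference: 24.457 − 13.512 = 10.945px

10.9px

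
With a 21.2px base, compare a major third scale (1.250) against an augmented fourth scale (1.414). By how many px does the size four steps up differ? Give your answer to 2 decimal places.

Major third: 21.2 × 1.250⁴ = 51.7578px
Augmented fourth: 21.2 × 1.414⁴ = 84.7488px
Difference: 84.7488 − 51.7578 = 32.9910px

32.99px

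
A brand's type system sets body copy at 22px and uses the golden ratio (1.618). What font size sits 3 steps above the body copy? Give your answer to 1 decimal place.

93.2px

A modular type scale is a geometric sequence: sizeₙ = base × rⁿ.
22.0 × 1.618³ = 22.0 × 4.23580 ≈ 93.19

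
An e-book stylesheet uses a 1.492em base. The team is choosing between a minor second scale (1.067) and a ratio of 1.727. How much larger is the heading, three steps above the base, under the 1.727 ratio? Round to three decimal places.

Minor second: 1.492 × 1.067³ = 1.81243em
At 1.727: 1.492 × 1.727³ = 7.68503em
Difference: 7.68503 − 1.81243 = 5.87260em

5.873em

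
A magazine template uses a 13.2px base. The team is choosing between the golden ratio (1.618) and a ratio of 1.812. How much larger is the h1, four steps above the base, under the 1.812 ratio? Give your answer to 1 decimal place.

Golden ratio: 13.2 × 1.618⁴ = 90.467px
At 1.812: 13.2 × 1.812⁴ = 142.301px
Difference: 142.301 − 90.467 = 51.834px

51.8px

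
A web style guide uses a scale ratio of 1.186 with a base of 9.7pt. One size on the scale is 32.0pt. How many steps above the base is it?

1.186ⁿ = 32.0 / 9.7 = 3.2990
n = ln(3.2990) / ln(1.186) = 1.1936 / 0.1706 ≈ 7.00

7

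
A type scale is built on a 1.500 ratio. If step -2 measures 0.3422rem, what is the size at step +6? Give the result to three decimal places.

8.770rem

The gap is 6 − (-2) = 8 steps, so the factor is 1.500^8.
0.3422 × 1.500⁸ = 0.3422 × 25.62891 ≈ 8.770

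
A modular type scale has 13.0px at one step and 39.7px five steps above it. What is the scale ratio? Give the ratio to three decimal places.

The ratio satisfies 13.0 × r⁵ = 39.7, so r = (39.7 / 13.0)^(1/5).
r = 3.0538^(1/5) ≈ 1.2502

1.250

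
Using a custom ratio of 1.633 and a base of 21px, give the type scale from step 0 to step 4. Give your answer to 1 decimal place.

21.0px, 34.3px, 56.0px, 91.4px, 149.3px

Step 0: 21px
Step 1: 21.0 × 1.633 = 34.3
Step 2: 21.0 × 1.633² = 56.0
Step 3: 21.0 × 1.633³ = 91.4
Step 4: 21.0 × 1.633⁴ = 149.3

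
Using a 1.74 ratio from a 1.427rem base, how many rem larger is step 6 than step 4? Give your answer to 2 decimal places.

26.52rem

Step 4: 1.427 × 1.74⁴ = 13.0804rem
Step 6: 1.427 × 1.74⁶ = 39.6022rem
Difference: 39.6022 − 13.0804 = 26.5218rem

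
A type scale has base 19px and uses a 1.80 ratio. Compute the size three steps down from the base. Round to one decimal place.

3.3px

A modular type scale is a geometric sequence: sizeₙ = base × rⁿ.
19.0 ÷ 1.80³ = 19.0 ÷ 5.83200 ≈ 3.26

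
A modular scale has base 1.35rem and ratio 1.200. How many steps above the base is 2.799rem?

4

1.200ⁿ = 2.799 / 1.35 = 2.0733
n = ln(2.0733) / ln(1.200) = 0.7292 / 0.1823 ≈ 4.00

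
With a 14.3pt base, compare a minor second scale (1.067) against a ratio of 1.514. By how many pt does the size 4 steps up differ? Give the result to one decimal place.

Minor second: 14.3 × 1.067⁴ = 18.535pt
At 1.514: 14.3 × 1.514⁴ = 75.135pt
Difference: 75.135 − 18.535 = 56.600pt

56.6pt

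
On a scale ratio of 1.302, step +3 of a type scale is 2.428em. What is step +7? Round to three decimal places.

2.428 × 1.302⁴ = 2.428 × 2.87372 ≈ 6.977

6.977em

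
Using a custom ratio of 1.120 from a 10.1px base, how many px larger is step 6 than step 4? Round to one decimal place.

Step 4: 10.1 × 1.120⁴ = 15.893px
Step 6: 10.1 × 1.120⁶ = 19.936px
Difference: 19.936 − 15.893 = 4.043px

4.0px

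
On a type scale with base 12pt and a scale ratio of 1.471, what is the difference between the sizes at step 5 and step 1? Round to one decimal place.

65.0pt

Step 1: 12.0 × 1.471 = 17.652pt
Step 5: 12.0 × 1.471⁵ = 82.650pt
Difference: 82.650 − 17.652 = 64.998pt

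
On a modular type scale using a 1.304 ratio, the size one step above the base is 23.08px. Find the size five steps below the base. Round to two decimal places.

4.69px

23.08 ÷ 1.304⁶ = 23.08 ÷ 4.91661 ≈ 4.694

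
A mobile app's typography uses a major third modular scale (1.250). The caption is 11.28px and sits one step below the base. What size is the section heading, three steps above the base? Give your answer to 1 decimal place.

27.5px

11.28 × 1.250⁴ = 11.28 × 2.44141 ≈ 27.539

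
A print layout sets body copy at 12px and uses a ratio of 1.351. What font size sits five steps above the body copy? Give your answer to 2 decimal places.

Each step on a modular scale multiplies by the ratio, so the size n steps from the base is base × ratioⁿ.
12.0 × 1.351⁵ = 12.0 × 4.50067 ≈ 54.01

54.01px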